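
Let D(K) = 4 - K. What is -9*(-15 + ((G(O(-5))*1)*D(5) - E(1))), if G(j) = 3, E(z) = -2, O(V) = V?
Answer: 144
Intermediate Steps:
-9*(-15 + ((G(O(-5))*1)*D(5) - E(1))) = -9*(-15 + ((3*1)*(4 - 1*5) - 1*(-2))) = -9*(-15 + (3*(4 - 5) + 2)) = -9*(-15 + (3*(-1) + 2)) = -9*(-15 + (-3 + 2)) = -9*(-15 - 1) = -9*(-16) = 144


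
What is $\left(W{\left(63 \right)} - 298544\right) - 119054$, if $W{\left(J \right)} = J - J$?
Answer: $-417598$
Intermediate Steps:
$W{\left(J \right)} = 0$
$\left(W{\left(63 \right)} - 298544\right) - 119054 = \left(0 - 298544\right) - 119054 = -298544 - 119054 = -417598$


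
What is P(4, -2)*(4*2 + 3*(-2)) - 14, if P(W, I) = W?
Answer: -6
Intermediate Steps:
P(4, -2)*(4*2 + 3*(-2)) - 14 = 4*(4*2 + 3*(-2)) - 14 = 4*(8 - 6) - 14 = 4*2 - 14 = 8 - 14 = -6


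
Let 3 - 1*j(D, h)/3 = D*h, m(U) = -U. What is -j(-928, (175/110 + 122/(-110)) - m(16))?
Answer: -2524191/55 ≈ -45894.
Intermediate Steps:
j(D, h) = 9 - 3*D*h
-j(-928, (175/110 + 122/(-110)) - m(16)) = -(9 - 3*(-928)*((175/110 + 122/(-110)) - (-1)*16)) = -(9 - 3*(-928)*((175*(1/110) + 122*(-1/110)) - 1*(-16))) = -(9 - 3*(-928)*((35/22 - 61/55) + 16)) = -(9 - 3*(-928)*(53/110 + 16)) = -(9 - 3*(-928)*1813/110) = -(9 + 2523696/55) = -1*2524191/55 = -2524191/55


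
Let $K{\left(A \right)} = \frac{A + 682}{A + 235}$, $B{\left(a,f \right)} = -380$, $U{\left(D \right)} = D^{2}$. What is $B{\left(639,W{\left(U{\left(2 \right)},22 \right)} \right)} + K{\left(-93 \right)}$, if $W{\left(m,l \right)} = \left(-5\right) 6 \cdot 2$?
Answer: $- \frac{53371}{142} \approx -375.85$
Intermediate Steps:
$W{\left(m,l \right)} = -60$ ($W{\left(m,l \right)} = \left(-30\right) 2 = -60$)
$K{\left(A \right)} = \frac{682 + A}{235 + A}$
$B{\left(639,W{\left(U{\left(2 \right)},22 \right)} \right)} + K{\left(-93 \right)} = -380 + \frac{682 - 93}{235 - 93} = -380 + \frac{1}{142} \cdot 589 = -380 + \frac{589}{142} = - \frac{53371}{142}$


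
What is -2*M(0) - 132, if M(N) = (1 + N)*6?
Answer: -144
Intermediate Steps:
M(N) = 6 + 6*N
-2*M(0) - 132 = -2*(6 + 6*0) - 132 = -2*(6 + 0) - 132 = -2*6 - 132 = -12 - 132 = -144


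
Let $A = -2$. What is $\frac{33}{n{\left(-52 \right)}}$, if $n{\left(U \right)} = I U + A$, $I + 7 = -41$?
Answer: $\frac{33}{2494} \approx 0.013232$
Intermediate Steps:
$I = -48$ ($I = -7 - 41 = -48$)
$n{\left(U \right)} = -2 - 48 U$ ($n{\left(U \right)} = - 48 U - 2 = -2 - 48 U$)
$\frac{33}{n{\left(-52 \right)}} = \frac{33}{-2 - -2496} = \frac{33}{-2 + 2496} = \frac{33}{2494}$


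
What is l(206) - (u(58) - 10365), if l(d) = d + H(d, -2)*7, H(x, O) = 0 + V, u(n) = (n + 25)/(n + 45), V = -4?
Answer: 1085846/103 ≈ 10542.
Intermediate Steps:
u(n) = (25 + n)/(45 + n)
H(x, O) = -4 (H(x, O) = 0 - 4 = -4)
l(d) = -28 + d (l(d) = d - 4*7 = d - 28 = -28 + d)
l(206) - (u(58) - 10365) = (-28 + 206) - ((25 + 58)/(45 + 58) - 10365) = 178 - (83/103 - 10365) = 178 - 1*(-1067512/103) = 178 + 1067512/103 = 1085846/103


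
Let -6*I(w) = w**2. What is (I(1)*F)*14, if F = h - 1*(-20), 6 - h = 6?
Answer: -140/3 ≈ -46.667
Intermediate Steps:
h = 0 (h = 6 - 1*6 = 6 - 6 = 0)
I(w) = -w**2/6
F = 20 (F = 0 - 1*(-20) = 0 + 20 = 20)
(I(1)*F)*14 = (-1/6*1**2*20)*14 = (-1/6*1*20)*14 = -1/6*20*14 = -10/3*14 = -140/3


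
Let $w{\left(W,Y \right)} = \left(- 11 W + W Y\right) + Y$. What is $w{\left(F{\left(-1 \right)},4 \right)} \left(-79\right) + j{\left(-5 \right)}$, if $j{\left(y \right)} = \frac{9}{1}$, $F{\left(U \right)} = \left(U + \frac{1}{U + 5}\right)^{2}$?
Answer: $\frac{65}{16} \approx 4.0625$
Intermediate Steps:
$F{\left(U \right)} = \left(U + \frac{1}{5 + U}\right)^{2}$
$w{\left(W,Y \right)} = Y - 11 W + W Y$
$j{\left(y \right)} = 9$ ($j{\left(y \right)} = 9 \cdot 1 = 9$)
$w{\left(F{\left(-1 \right)},4 \right)} \left(-79\right) + j{\left(-5 \right)} = \left(4 - 11 \frac{\left(1 + \left(-1\right)^{2} + 5 \left(-1\right)\right)^{2}}{\left(5 - 1\right)^{2}} + \frac{\left(1 + \left(-1\right)^{2} + 5 \left(-1\right)\right)^{2}}{\left(5 - 1\right)^{2}} \cdot 4\right) \left(-79\right) + 9 = \left(4 - 11 \frac{\left(1 + 1 - 5\right)^{2}}{16} + \frac{\left(1 + 1 - 5\right)^{2}}{16} \cdot 4\right) \left(-79\right) + 9 = \left(4 - 11 \frac{\left(-3\right)^{2}}{16} + \frac{\left(-3\right)^{2}}{16} \cdot 4\right) \left(-79\right) + 9 = \left(4 - 11 \cdot \frac{1}{16} \cdot 9 + \frac{1}{16} \cdot 9 \cdot 4\right) \left(-79\right) + 9 = \left(4 - \frac{99}{16} + \frac{9}{16} \cdot 4\right) \left(-79\right) + 9 = \left(4 - \frac{99}{16} + \frac{9}{4}\right) \left(-79\right) + 9 = \frac{1}{16} \left(-79\right) + 9 = - \frac{79}{16} + 9 = \frac{65}{16}$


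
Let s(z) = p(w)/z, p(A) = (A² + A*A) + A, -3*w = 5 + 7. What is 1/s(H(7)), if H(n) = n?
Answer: ¼ ≈ 0.25000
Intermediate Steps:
w = -4 (w = -(5 + 7)/3 = -⅓*12 = -4)
p(A) = A + 2*A² (p(A) = (A² + A²) + A = 2*A² + A = A + 2*A²)
s(z) = 28/z (s(z) = (-4*(1 + 2*(-4)))/z = (-4*(1 - 8))/z = (-4*(-7))/z = 28/z)
1/s(H(7)) = 1/(28/7) = 1/(28*(⅐)) = 1/4 = ¼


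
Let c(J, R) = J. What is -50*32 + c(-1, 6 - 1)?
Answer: -1601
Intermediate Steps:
-50*32 + c(-1, 6 - 1) = -50*32 - 1 = -1600 - 1 = -1601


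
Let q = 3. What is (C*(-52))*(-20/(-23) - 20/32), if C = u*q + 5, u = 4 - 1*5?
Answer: -585/23 ≈ -25.435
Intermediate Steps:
u = -1 (u = 4 - 5 = -1)
C = 2 (C = -1*3 + 5 = -3 + 5 = 2)
(C*(-52))*(-20/(-23) - 20/32) = (2*(-52))*(-20/(-23) - 20/32) = -104*(-20*(-1/23) - 20*1/32) = -104*(20/23 - 5/8) = -104*45/184 = -585/23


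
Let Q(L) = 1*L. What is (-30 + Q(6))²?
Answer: 576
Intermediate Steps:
Q(L) = L
(-30 + Q(6))² = (-30 + 6)² = (-24)² = 576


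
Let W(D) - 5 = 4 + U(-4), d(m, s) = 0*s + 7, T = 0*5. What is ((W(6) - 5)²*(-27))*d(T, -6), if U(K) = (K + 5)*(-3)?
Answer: -189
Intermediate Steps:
U(K) = -15 - 3*K (U(K) = (5 + K)*(-3) = -15 - 3*K)
T = 0
d(m, s) = 7 (d(m, s) = 0 + 7 = 7)
W(D) = 6 (W(D) = 5 + (4 + (-15 - 3*(-4))) = 5 + (4 + (-15 + 12)) = 5 + (4 - 3) = 5 + 1 = 6)
((W(6) - 5)²*(-27))*d(T, -6) = ((6 - 5)²*(-27))*7 = (1²*(-27))*7 = (1*(-27))*7 = -27*7 = -189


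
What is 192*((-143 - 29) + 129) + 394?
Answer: -7862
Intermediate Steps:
192*((-143 - 29) + 129) + 394 = 192*(-172 + 129) + 394 = 192*(-43) + 394 = -8256 + 394 = -7862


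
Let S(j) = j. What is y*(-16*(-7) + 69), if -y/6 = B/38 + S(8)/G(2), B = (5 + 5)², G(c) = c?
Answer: -136836/19 ≈ -7201.9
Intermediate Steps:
B = 100 (B = 10² = 100)
y = -756/19 (y = -6*(100/38 + 8/2) = -6*(100*(1/38) + 8*(½)) = -6*(50/19 + 4) = -6*126/19 = -756/19 ≈ -39.789)
y*(-16*(-7) + 69) = -756*(-16*(-7) + 69)/19 = -756*(112 + 69)/19 = -756/19*181 = -136836/19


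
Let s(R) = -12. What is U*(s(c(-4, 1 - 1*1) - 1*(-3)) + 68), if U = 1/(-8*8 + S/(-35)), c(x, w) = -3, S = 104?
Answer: -245/293 ≈ -0.83618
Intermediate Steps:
U = -35/2344 (U = 1/(-8*8 + 104/(-35)) = 1/(-64 + 104*(-1/35)) = 1/(-64 - 104/35) = 1/(-2344/35) = -35/2344 ≈ -0.014932)
U*(s(c(-4, 1 - 1*1) - 1*(-3)) + 68) = -35*(-12 + 68)/2344 = -35/2344*56 = -245/293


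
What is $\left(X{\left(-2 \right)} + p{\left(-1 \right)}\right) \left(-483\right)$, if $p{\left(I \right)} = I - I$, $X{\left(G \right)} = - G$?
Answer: $-966$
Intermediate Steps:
$p{\left(I \right)} = 0$
$\left(X{\left(-2 \right)} + p{\left(-1 \right)}\right) \left(-483\right) = \left(\left(-1\right) \left(-2\right) + 0\right) \left(-483\right) = \left(2 + 0\right) \left(-483\right) = 2 \left(-483\right) = -966$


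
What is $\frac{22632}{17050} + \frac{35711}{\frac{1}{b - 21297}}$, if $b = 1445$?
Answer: $- \frac{6043668919984}{8525} \approx -7.0893 \cdot 10^{8}$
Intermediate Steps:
$\frac{22632}{17050} + \frac{35711}{\frac{1}{b - 21297}} = \frac{22632}{17050} + \frac{35711}{\frac{1}{1445 - 21297}} = 22632 \cdot \frac{1}{17050} + \frac{35711}{\frac{1}{-19852}} = \frac{11316}{8525} + \frac{35711}{- \frac{1}{19852}} = \frac{11316}{8525} + 35711 \left(-19852\right) = \frac{11316}{8525} - 708934772 = - \frac{6043668919984}{8525}$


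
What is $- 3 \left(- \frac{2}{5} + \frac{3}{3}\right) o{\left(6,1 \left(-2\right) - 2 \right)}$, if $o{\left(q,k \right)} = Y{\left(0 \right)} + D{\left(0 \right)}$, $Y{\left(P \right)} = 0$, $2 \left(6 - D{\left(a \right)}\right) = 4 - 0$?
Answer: $- \frac{36}{5} \approx -7.2$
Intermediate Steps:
$D{\left(a \right)} = 4$ ($D{\left(a \right)} = 6 - \frac{4 - 0}{2} = 6 - \frac{4 + 0}{2} = 6 - 2 = 4$)
$o{\left(q,k \right)} = 4$ ($o{\left(q,k \right)} = 0 + 4 = 4$)
$- 3 \left(- \frac{2}{5} + \frac{3}{3}\right) o{\left(6,1 \left(-2\right) - 2 \right)} = - 3 \left(- \frac{2}{5} + \frac{3}{3}\right) 4 = - 3 \left(\left(-2\right) \frac{1}{5} + 3 \cdot \frac{1}{3}\right) 4 = - 3 \left(- \frac{2}{5} + 1\right) 4 = \left(-3\right) \frac{3}{5} \cdot 4 = \left(- \frac{9}{5}\right) 4 = - \frac{36}{5}$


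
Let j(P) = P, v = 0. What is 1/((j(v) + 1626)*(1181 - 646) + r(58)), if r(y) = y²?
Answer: 1/873274 ≈ 1.1451e-6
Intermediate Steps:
1/((j(v) + 1626)*(1181 - 646) + r(58)) = 1/((0 + 1626)*(1181 - 646) + 58²) = 1/(1626*535 + 3364) = 1/(869910 + 3364) = 1/873274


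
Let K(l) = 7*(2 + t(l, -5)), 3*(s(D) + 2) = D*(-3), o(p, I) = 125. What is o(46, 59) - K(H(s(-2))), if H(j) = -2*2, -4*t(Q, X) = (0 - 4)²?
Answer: 139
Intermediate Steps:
s(D) = -2 - D (s(D) = -2 + (D*(-3))/3 = -2 + (-3*D)/3 = -2 - D)
t(Q, X) = -4 (t(Q, X) = -(0 - 4)²/4 = -¼*(-4)² = -¼*16 = -4)
H(j) = -4
K(l) = -14 (K(l) = 7*(2 - 4) = 7*(-2) = -14)
o(46, 59) - K(H(s(-2))) = 125 - 1*(-14) = 125 + 14 = 139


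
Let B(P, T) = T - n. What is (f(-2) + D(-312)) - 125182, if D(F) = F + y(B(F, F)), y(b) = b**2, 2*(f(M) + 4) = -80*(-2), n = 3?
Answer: -26193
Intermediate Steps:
f(M) = 76 (f(M) = -4 + (-80*(-2))/2 = -4 + (1/2)*160 = -4 + 80 = 76)
B(P, T) = -3 + T (B(P, T) = T - 1*3 = T - 3 = -3 + T)
D(F) = F + (-3 + F)**2
(f(-2) + D(-312)) - 125182 = (76 + (-312 + (-3 - 312)**2)) - 125182 = (76 + (-312 + (-315)**2)) - 125182 = (76 + (-312 + 99225)) - 125182 = (76 + 98913) - 125182 = 98989 - 125182 = -26193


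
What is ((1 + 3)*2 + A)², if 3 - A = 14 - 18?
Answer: 225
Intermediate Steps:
A = 7 (A = 3 - (14 - 18) = 3 - 1*(-4) = 3 + 4 = 7)
((1 + 3)*2 + A)² = ((1 + 3)*2 + 7)² = (4*2 + 7)² = (8 + 7)² = 15² = 225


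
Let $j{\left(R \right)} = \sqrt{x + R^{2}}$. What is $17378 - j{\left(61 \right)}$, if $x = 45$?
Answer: $17378 - \sqrt{3766} \approx 17317.0$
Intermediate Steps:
$j{\left(R \right)} = \sqrt{45 + R^{2}}$
$17378 - j{\left(61 \right)} = 17378 - \sqrt{45 + 61^{2}} = 17378 - \sqrt{45 + 3721} = 17378 - \sqrt{3766}$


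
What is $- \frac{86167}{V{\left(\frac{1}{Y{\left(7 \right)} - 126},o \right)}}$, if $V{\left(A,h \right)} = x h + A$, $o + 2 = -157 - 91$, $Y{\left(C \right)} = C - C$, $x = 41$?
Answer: $\frac{10857042}{1291501} \approx 8.4065$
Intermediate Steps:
$Y{\left(C \right)} = 0$
$o = -250$ ($o = -2 - 248 = -250$)
$V{\left(A,h \right)} = A + 41 h$ ($V{\left(A,h \right)} = 41 h + A = A + 41 h$)
$- \frac{86167}{V{\left(\frac{1}{Y{\left(7 \right)} - 126},o \right)}} = - \frac{86167}{\frac{1}{0 - 126} + 41 \left(-250\right)} = - \frac{86167}{\frac{1}{-126} - 10250} = - \frac{86167}{- \frac{1}{126} - 10250} = - \frac{86167}{- \frac{1291501}{126}} = \left(-86167\right) \left(- \frac{126}{1291501}\right) = \frac{10857042}{1291501}$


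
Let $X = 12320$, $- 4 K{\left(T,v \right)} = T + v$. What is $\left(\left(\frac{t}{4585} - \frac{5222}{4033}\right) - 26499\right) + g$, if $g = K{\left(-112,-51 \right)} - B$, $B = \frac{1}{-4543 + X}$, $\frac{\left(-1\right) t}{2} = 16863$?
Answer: $- \frac{2174927075416307}{82175359420} \approx -26467.0$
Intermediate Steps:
$K{\left(T,v \right)} = - \frac{T}{4} - \frac{v}{4}$ ($K{\left(T,v \right)} = - \frac{T + v}{4} = - \frac{T}{4} - \frac{v}{4}$)
$t = -33726$ ($t = \left(-2\right) 16863 = -33726$)
$B = \frac{1}{7777}$ ($B = \frac{1}{-4543 + 12320} = \frac{1}{7777} \approx 0.00012858$)
$g = \frac{1267647}{31108}$ ($g = \left(\left(- \frac{1}{4}\right) \left(-112\right) - - \frac{51}{4}\right) - \frac{1}{7777} = \left(28 + \frac{51}{4}\right) - \frac{1}{7777} = \frac{163}{4} - \frac{1}{7777} = \frac{1267647}{31108} \approx 40.75$)
$\left(\left(\frac{t}{4585} - \frac{5222}{4033}\right) - 26499\right) + g = \left(\left(- \frac{33726}{4585} - \frac{5222}{4033}\right) - 26499\right) + \frac{1267647}{31108} = \left(\left(\left(-33726\right) \frac{1}{4585} - \frac{5222}{4033}\right) - 26499\right) + \frac{1267647}{31108} = \left(\left(- \frac{4818}{655} - \frac{5222}{4033}\right) - 26499\right) + \frac{1267647}{31108} = \left(- \frac{22851404}{2641615} - 26499\right) + \frac{1267647}{31108} = - \frac{70023007289}{2641615} + \frac{1267647}{31108} = - \frac{2174927075416307}{82175359420}$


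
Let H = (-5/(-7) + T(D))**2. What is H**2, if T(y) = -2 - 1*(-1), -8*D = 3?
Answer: 16/2401 ≈ 0.0066639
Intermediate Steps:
D = -3/8 (D = -1/8*3 = -3/8 ≈ -0.37500)
T(y) = -1 (T(y) = -2 + 1 = -1)
H = 4/49 (H = (-5/(-7) - 1)**2 = (-5*(-1/7) - 1)**2 = (5/7 - 1)**2 = (-2/7)**2 = 4/49 ≈ 0.081633)
H**2 = (4/49)**2 = 16/2401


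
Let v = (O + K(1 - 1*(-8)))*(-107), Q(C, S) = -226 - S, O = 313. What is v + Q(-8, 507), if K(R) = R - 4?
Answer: -34759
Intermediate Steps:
K(R) = -4 + R
v = -34026 (v = (313 + (-4 + (1 - 1*(-8))))*(-107) = (313 + (-4 + (1 + 8)))*(-107) = (313 + (-4 + 9))*(-107) = (313 + 5)*(-107) = 318*(-107) = -34026)
v + Q(-8, 507) = -34026 + (-226 - 1*507) = -34026 + (-226 - 507) = -34026 - 733 = -34759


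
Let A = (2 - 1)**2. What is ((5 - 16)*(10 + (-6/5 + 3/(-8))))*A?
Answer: -3707/40 ≈ -92.675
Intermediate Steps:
A = 1 (A = 1**2 = 1)
((5 - 16)*(10 + (-6/5 + 3/(-8))))*A = ((5 - 16)*(10 + (-6/5 + 3/(-8))))*1 = -11*(10 + (-6*1/5 + 3*(-1/8)))*1 = -11*(10 + (-6/5 - 3/8))*1 = -11*(10 - 63/40)*1 = -11*337/40*1 = -3707/40*1 = -3707/40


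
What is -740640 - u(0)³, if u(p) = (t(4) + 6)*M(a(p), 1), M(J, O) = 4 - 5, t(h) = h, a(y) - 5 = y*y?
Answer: -739640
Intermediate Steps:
a(y) = 5 + y² (a(y) = 5 + y*y = 5 + y²)
M(J, O) = -1
u(p) = -10 (u(p) = (4 + 6)*(-1) = 10*(-1) = -10)
-740640 - u(0)³ = -740640 - 1*(-10)³ = -740640 - 1*(-1000) = -740640 + 1000 = -739640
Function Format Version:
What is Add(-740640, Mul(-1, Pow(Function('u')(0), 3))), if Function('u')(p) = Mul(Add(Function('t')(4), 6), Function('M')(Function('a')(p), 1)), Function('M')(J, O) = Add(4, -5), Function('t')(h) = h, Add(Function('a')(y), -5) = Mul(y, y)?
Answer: -739640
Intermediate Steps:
Function('a')(y) = Add(5, Pow(y, 2)) (Function('a')(y) = Add(5, Mul(y, y)) = Add(5, Pow(y, 2)))
Function('M')(J, O) = -1
Function('u')(p) = -10 (Function('u')(p) = Mul(Add(4, 6), -1) = Mul(10, -1) = -10)
Add(-740640, Mul(-1, Pow(Function('u')(0), 3))) = Add(-740640, Mul(-1, Pow(-10, 3))) = Add(-740640, Mul(-1, -1000)) = Add(-740640, 1000) = -739640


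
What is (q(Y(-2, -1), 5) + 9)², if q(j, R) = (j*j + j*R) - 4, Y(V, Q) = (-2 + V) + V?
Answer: 121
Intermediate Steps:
Y(V, Q) = -2 + 2*V
q(j, R) = -4 + j² + R*j (q(j, R) = (j² + R*j) - 4 = -4 + j² + R*j)
(q(Y(-2, -1), 5) + 9)² = ((-4 + (-2 + 2*(-2))² + 5*(-2 + 2*(-2))) + 9)² = ((-4 + (-2 - 4)² + 5*(-2 - 4)) + 9)² = ((-4 + (-6)² + 5*(-6)) + 9)² = ((-4 + 36 - 30) + 9)² = (2 + 9)² = 11² = 121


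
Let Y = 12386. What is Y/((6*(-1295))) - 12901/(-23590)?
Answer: -2742071/2618490 ≈ -1.0472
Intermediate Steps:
Y/((6*(-1295))) - 12901/(-23590) = 12386/((6*(-1295))) - 12901/(-23590) = 12386/(-7770) - 12901*(-1/23590) = 12386*(-1/7770) + 1843/3370 = -6193/3885 + 1843/3370 = -2742071/2618490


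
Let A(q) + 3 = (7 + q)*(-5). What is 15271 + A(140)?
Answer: 14533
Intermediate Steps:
A(q) = -38 - 5*q (A(q) = -3 + (7 + q)*(-5) = -3 + (-35 - 5*q) = -38 - 5*q)
15271 + A(140) = 15271 + (-38 - 5*140) = 15271 + (-38 - 700) = 15271 - 738 = 14533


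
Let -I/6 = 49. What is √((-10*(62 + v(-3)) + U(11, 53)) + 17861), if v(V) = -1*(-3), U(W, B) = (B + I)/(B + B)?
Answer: 5*√7734290/106 ≈ 131.18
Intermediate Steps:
I = -294 (I = -6*49 = -294)
U(W, B) = (-294 + B)/(2*B) (U(W, B) = (B - 294)/(B + B) = (-294 + B)/((2*B)) = (-294 + B)*(1/(2*B)) = (-294 + B)/(2*B))
v(V) = 3
√((-10*(62 + v(-3)) + U(11, 53)) + 17861) = √((-10*(62 + 3) + (½)*(-294 + 53)/53) + 17861) = √((-10*65 + (½)*(1/53)*(-241)) + 17861) = √((-650 - 241/106) + 17861) = √(-69141/106 + 17861) = √(1824125/106) = 5*√7734290/106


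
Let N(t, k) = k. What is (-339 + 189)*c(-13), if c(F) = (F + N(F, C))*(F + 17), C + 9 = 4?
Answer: 10800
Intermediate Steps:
C = -5 (C = -9 + 4 = -5)
c(F) = (-5 + F)*(17 + F) (c(F) = (F - 5)*(F + 17) = (-5 + F)*(17 + F))
(-339 + 189)*c(-13) = (-339 + 189)*(-85 + (-13)² + 12*(-13)) = -150*(-85 + 169 - 156) = -150*(-72) = 10800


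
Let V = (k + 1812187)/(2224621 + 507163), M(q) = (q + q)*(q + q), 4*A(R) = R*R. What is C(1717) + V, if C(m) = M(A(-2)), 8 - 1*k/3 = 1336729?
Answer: 99195/31043 ≈ 3.1954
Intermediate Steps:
A(R) = R²/4 (A(R) = (R*R)/4 = R²/4)
k = -4010163 (k = 24 - 3*1336729 = 24 - 4010187 = -4010163)
M(q) = 4*q² (M(q) = (2*q)*(2*q) = 4*q²)
C(m) = 4 (C(m) = 4*((¼)*(-2)²)² = 4*((¼)*4)² = 4*1² = 4*1 = 4)
V = -24977/31043 (V = (-4010163 + 1812187)/(2224621 + 507163) = -2197976/2731784 = -2197976*1/2731784 = -24977/31043 ≈ -0.80459)
C(1717) + V = 4 - 24977/31043 = 99195/31043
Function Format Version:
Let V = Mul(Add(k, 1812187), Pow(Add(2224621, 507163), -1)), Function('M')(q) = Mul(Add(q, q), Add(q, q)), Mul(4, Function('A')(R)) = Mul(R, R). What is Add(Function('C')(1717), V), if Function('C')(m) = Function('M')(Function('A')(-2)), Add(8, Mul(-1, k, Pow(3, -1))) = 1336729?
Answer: Rational(99195, 31043) ≈ 3.1954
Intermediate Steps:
Function('A')(R) = Mul(Rational(1, 4), Pow(R, 2)) (Function('A')(R) = Mul(Rational(1, 4), Mul(R, R)) = Mul(Rational(1, 4), Pow(R, 2)))
k = -4010163 (k = Add(24, Mul(-3, 1336729)) = Add(24, -4010187) = -4010163)
Function('M')(q) = Mul(4, Pow(q, 2)) (Function('M')(q) = Mul(Mul(2, q), Mul(2, q)) = Mul(4, Pow(q, 2)))
Function('C')(m) = 4 (Function('C')(m) = Mul(4, Pow(Mul(Rational(1, 4), Pow(-2, 2)), 2)) = Mul(4, Pow(Mul(Rational(1, 4), 4), 2)) = Mul(4, Pow(1, 2)) = Mul(4, 1) = 4)
V = Rational(-24977, 31043) (V = Mul(Add(-4010163, 1812187), Pow(Add(2224621, 507163), -1)) = Mul(-2197976, Pow(2731784, -1)) = Mul(-2197976, Rational(1, 2731784)) = Rational(-24977, 31043) ≈ -0.80459)
Add(Function('C')(1717), V) = Add(4, Rational(-24977, 31043)) = Rational(99195, 31043)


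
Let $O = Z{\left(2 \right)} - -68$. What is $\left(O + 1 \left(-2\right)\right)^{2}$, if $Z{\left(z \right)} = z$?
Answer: $4624$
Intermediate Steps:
$O = 70$ ($O = 2 - -68 = 2 + 68 = 70$)
$\left(O + 1 \left(-2\right)\right)^{2} = \left(70 + 1 \left(-2\right)\right)^{2} = \left(70 - 2\right)^{2} = 68^{2} = 4624$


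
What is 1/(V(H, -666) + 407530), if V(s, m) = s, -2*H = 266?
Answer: 1/407397 ≈ 2.4546e-6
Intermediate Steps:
H = -133 (H = -1/2*266 = -133)
1/(V(H, -666) + 407530) = 1/(-133 + 407530) = 1/407397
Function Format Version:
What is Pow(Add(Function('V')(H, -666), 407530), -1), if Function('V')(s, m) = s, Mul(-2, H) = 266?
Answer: Rational(1, 407397) ≈ 2.4546e-6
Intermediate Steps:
H = -133 (H = Mul(Rational(-1, 2), 266) = -133)
Pow(Add(Function('V')(H, -666), 407530), -1) = Pow(Add(-133, 407530), -1) = Pow(407397, -1) = Rational(1, 407397)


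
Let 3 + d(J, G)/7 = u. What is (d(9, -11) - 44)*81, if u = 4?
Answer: -2997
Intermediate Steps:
d(J, G) = 7 (d(J, G) = -21 + 7*4 = -21 + 28 = 7)
(d(9, -11) - 44)*81 = (7 - 44)*81 = -37*81 = -2997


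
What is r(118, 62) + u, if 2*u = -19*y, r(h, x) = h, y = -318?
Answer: 3139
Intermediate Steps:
u = 3021 (u = (-19*(-318))/2 = (1/2)*6042 = 3021)
r(118, 62) + u = 118 + 3021 = 3139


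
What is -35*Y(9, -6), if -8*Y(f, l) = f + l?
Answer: 105/8 ≈ 13.125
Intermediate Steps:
Y(f, l) = -f/8 - l/8 (Y(f, l) = -(f + l)/8 = -f/8 - l/8)
-35*Y(9, -6) = -35*(-⅛*9 - ⅛*(-6)) = -35*(-9/8 + ¾) = -35*(-3/8) = 105/8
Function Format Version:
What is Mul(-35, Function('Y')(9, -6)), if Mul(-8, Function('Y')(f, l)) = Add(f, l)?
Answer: Rational(105, 8) ≈ 13.125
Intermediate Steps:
Function('Y')(f, l) = Add(Mul(Rational(-1, 8), f), Mul(Rational(-1, 8), l)) (Function('Y')(f, l) = Mul(Rational(-1, 8), Add(f, l)) = Add(Mul(Rational(-1, 8), f), Mul(Rational(-1, 8), l)))
Mul(-35, Function('Y')(9, -6)) = Mul(-35, Add(Mul(Rational(-1, 8), 9), Mul(Rational(-1, 8), -6))) = Mul(-35, Add(Rational(-9, 8), Rational(3, 4))) = Mul(-35, Rational(-3, 8)) = Rational(105, 8)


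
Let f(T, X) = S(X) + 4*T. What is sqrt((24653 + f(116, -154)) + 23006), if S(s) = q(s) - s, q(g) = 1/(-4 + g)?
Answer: sqrt(1205186870)/158 ≈ 219.72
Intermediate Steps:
S(s) = 1/(-4 + s) - s
f(T, X) = 4*T + (1 - X*(-4 + X))/(-4 + X) (f(T, X) = (1 - X*(-4 + X))/(-4 + X) + 4*T = 4*T + (1 - X*(-4 + X))/(-4 + X))
sqrt((24653 + f(116, -154)) + 23006) = sqrt((24653 + (1 + (-4 - 154)*(-1*(-154) + 4*116))/(-4 - 154)) + 23006) = sqrt((24653 + (1 - 158*(154 + 464))/(-158)) + 23006) = sqrt((24653 - (1 - 158*618)/158) + 23006) = sqrt((24653 - (1 - 97644)/158) + 23006) = sqrt((24653 - 1/158*(-97643)) + 23006) = sqrt((24653 + 97643/158) + 23006) = sqrt(3992817/158 + 23006) = sqrt(7627765/158) = sqrt(1205186870)/158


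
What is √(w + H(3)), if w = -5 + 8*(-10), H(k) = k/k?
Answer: 2*I*√21 ≈ 9.1651*I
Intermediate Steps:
H(k) = 1
w = -85 (w = -5 - 80 = -85)
√(w + H(3)) = √(-85 + 1) = √(-84) = 2*I*√21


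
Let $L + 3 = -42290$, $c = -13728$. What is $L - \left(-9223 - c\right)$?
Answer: $-46798$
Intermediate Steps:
$L = -42293$ ($L = -3 - 42290 = -42293$)
$L - \left(-9223 - c\right) = -42293 - \left(-9223 - -13728\right) = -42293 - \left(-9223 + 13728\right) = -42293 - 4505 = -46798$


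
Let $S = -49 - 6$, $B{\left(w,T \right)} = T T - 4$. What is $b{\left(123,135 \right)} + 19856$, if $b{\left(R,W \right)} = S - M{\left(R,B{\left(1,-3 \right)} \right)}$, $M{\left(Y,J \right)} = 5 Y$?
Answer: $19186$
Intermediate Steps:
$B{\left(w,T \right)} = -4 + T^{2}$ ($B{\left(w,T \right)} = T^{2} - 4 = -4 + T^{2}$)
$S = -55$
$b{\left(R,W \right)} = -55 - 5 R$
$b{\left(123,135 \right)} + 19856 = \left(-55 - 615\right) + 19856 = -670 + 19856 = 19186$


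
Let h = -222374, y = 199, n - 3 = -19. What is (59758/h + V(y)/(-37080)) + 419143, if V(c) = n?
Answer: 216005938187744/515351745 ≈ 4.1914e+5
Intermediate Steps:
n = -16 (n = 3 - 19 = -16)
V(c) = -16
(59758/h + V(y)/(-37080)) + 419143 = (59758/(-222374) - 16/(-37080)) + 419143 = (59758*(-1/222374) - 16*(-1/37080)) + 419143 = (-29879/111187 + 2/4635) + 419143 = -138266791/515351745 + 419143 = 216005938187744/515351745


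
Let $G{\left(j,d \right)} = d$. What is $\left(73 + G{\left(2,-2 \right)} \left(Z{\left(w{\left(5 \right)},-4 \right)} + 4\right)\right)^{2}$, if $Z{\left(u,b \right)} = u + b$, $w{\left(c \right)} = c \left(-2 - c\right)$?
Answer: $20449$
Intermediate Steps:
$Z{\left(u,b \right)} = b + u$
$\left(73 + G{\left(2,-2 \right)} \left(Z{\left(w{\left(5 \right)},-4 \right)} + 4\right)\right)^{2} = \left(73 - 2 \left(\left(-4 - 5 \left(2 + 5\right)\right) + 4\right)\right)^{2} = \left(73 - 2 \left(\left(-4 - 5 \cdot 7\right) + 4\right)\right)^{2} = \left(73 - 2 \left(\left(-4 - 35\right) + 4\right)\right)^{2} = \left(73 - 2 \left(-39 + 4\right)\right)^{2} = \left(73 - -70\right)^{2} = \left(73 + 70\right)^{2} = 143^{2} = 20449$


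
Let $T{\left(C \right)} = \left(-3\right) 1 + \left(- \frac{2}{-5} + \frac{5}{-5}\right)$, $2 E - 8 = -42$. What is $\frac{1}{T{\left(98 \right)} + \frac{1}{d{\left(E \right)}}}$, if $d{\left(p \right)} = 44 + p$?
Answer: $- \frac{135}{481} \approx -0.28067$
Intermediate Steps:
$E = -17$ ($E = 4 + \frac{1}{2} \left(-42\right) = 4 - 21 = -17$)
$T{\left(C \right)} = - \frac{18}{5}$ ($T{\left(C \right)} = -3 + \left(\left(-2\right) \left(- \frac{1}{5}\right) + 5 \left(- \frac{1}{5}\right)\right) = -3 + \left(\frac{2}{5} - 1\right) = -3 - \frac{3}{5} = - \frac{18}{5}$)
$\frac{1}{T{\left(98 \right)} + \frac{1}{d{\left(E \right)}}} = \frac{1}{- \frac{18}{5} + \frac{1}{44 - 17}} = \frac{1}{- \frac{18}{5} + \frac{1}{27}} = \frac{1}{- \frac{481}{135}} = - \frac{135}{481}$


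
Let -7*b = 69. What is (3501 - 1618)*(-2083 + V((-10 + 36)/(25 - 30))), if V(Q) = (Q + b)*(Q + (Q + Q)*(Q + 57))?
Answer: 1437407149/125 ≈ 1.1499e+7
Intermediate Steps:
b = -69/7 (b = -⅐*69 = -69/7 ≈ -9.8571)
V(Q) = (-69/7 + Q)*(Q + 2*Q*(57 + Q)) (V(Q) = (Q - 69/7)*(Q + (Q + Q)*(Q + 57)) = (-69/7 + Q)*(Q + (2*Q)*(57 + Q)) = (-69/7 + Q)*(Q + 2*Q*(57 + Q)))
(3501 - 1618)*(-2083 + V((-10 + 36)/(25 - 30))) = (3501 - 1618)*(-2083 + ((-10 + 36)/(25 - 30))*(-7935 + 14*((-10 + 36)/(25 - 30))² + 667*((-10 + 36)/(25 - 30)))/7) = 1883*(-2083 + (26/(-5))*(-7935 + 14*(26/(-5))² + 667*(26/(-5)))/7) = 1883*(-2083 + (26*(-⅕))*(-7935 + 14*(26*(-⅕))² + 667*(26*(-⅕)))/7) = 1883*(-2083 + (⅐)*(-26/5)*(-7935 + 14*(-26/5)² + 667*(-26/5))) = 1883*(-2083 + (⅐)*(-26/5)*(-7935 + 14*(676/25) - 17342/5)) = 1883*(-2083 + (⅐)*(-26/5)*(-7935 + 9464/25 - 17342/5)) = 1883*(-2083 + (⅐)*(-26/5)*(-275621/25)) = 1883*(-2083 + 7166146/875) = 1883*(5343521/875) = 1437407149/125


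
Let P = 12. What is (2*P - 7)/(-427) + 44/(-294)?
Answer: -1699/8967 ≈ -0.18947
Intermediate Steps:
(2*P - 7)/(-427) + 44/(-294) = (2*12 - 7)/(-427) + 44/(-294) = (24 - 7)*(-1/427) + 44*(-1/294) = 17*(-1/427) - 22/147 = -17/427 - 22/147 = -1699/8967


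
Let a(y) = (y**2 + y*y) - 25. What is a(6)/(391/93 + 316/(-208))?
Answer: 227292/12985 ≈ 17.504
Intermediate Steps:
a(y) = -25 + 2*y**2 (a(y) = (y**2 + y**2) - 25 = 2*y**2 - 25 = -25 + 2*y**2)
a(6)/(391/93 + 316/(-208)) = (-25 + 2*6**2)/(391/93 + 316/(-208)) = (-25 + 2*36)/(391*(1/93) + 316*(-1/208)) = (-25 + 72)/(391/93 - 79/52) = 47/(12985/4836) = 47*(4836/12985) = 227292/12985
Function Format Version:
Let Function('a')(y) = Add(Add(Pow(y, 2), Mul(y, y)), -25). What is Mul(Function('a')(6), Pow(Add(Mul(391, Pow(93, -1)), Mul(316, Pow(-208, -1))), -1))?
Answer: Rational(227292, 12985) ≈ 17.504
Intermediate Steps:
Function('a')(y) = Add(-25, Mul(2, Pow(y, 2))) (Function('a')(y) = Add(Add(Pow(y, 2), Pow(y, 2)), -25) = Add(Mul(2, Pow(y, 2)), -25) = Add(-25, Mul(2, Pow(y, 2))))
Mul(Function('a')(6), Pow(Add(Mul(391, Pow(93, -1)), Mul(316, Pow(-208, -1))), -1)) = Mul(Add(-25, Mul(2, Pow(6, 2))), Pow(Add(Mul(391, Pow(93, -1)), Mul(316, Pow(-208, -1))), -1)) = Mul(Add(-25, Mul(2, 36)), Pow(Add(Mul(391, Rational(1, 93)), Mul(316, Rational(-1, 208))), -1)) = Mul(Add(-25, 72), Pow(Add(Rational(391, 93), Rational(-79, 52)), -1)) = Mul(47, Pow(Rational(12985, 4836), -1)) = Mul(47, Rational(4836, 12985)) = Rational(227292, 12985)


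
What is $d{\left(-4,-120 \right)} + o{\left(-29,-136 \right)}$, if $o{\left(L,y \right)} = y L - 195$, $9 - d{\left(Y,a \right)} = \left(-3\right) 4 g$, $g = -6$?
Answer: $3686$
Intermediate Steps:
$d{\left(Y,a \right)} = -63$ ($d{\left(Y,a \right)} = 9 - \left(-3\right) 4 \left(-6\right) = 9 - \left(-12\right) \left(-6\right) = 9 - 72 = -63$)
$o{\left(L,y \right)} = -195 + L y$ ($o{\left(L,y \right)} = L y - 195 = -195 + L y$)
$d{\left(-4,-120 \right)} + o{\left(-29,-136 \right)} = -63 - -3749 = -63 + \left(-195 + 3944\right) = -63 + 3749 = 3686$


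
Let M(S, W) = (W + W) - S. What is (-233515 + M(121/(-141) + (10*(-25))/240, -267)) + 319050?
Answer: 95883271/1128 ≈ 85003.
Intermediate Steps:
M(S, W) = -S + 2*W (M(S, W) = 2*W - S = -S + 2*W)
(-233515 + M(121/(-141) + (10*(-25))/240, -267)) + 319050 = (-233515 + (-(121/(-141) + (10*(-25))/240) + 2*(-267))) + 319050 = (-233515 + (-(121*(-1/141) - 250*1/240) - 534)) + 319050 = (-233515 + (-(-121/141 - 25/24) - 534)) + 319050 = (-233515 + (-1*(-2143/1128) - 534)) + 319050 = (-233515 + (2143/1128 - 534)) + 319050 = (-233515 - 600209/1128) + 319050 = -264005129/1128 + 319050 = 95883271/1128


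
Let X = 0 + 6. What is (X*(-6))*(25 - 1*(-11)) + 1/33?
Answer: -42767/33 ≈ -1296.0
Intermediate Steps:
X = 6
(X*(-6))*(25 - 1*(-11)) + 1/33 = (6*(-6))*(25 - 1*(-11)) + 1/33 = -36*(25 + 11) + 1/33 = -36*36 + 1/33 = -1296 + 1/33 = -42767/33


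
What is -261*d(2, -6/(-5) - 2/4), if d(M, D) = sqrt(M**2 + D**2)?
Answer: -261*sqrt(449)/10 ≈ -553.05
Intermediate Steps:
d(M, D) = sqrt(D**2 + M**2)
-261*d(2, -6/(-5) - 2/4) = -261*sqrt((-6/(-5) - 2/4)**2 + 2**2) = -261*sqrt((-6*(-1/5) - 2*1/4)**2 + 4) = -261*sqrt((6/5 - 1/2)**2 + 4) = -261*sqrt((7/10)**2 + 4) = -261*sqrt(49/100 + 4) = -261*sqrt(449)/10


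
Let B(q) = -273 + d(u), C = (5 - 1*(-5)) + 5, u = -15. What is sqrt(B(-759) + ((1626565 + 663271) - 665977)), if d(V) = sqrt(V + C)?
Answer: sqrt(1623586) ≈ 1274.2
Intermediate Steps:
C = 15 (C = (5 + 5) + 5 = 10 + 5 = 15)
d(V) = sqrt(15 + V) (d(V) = sqrt(V + 15) = sqrt(15 + V))
B(q) = -273 (B(q) = -273 + sqrt(15 - 15) = -273 + sqrt(0) = -273 + 0 = -273)
sqrt(B(-759) + ((1626565 + 663271) - 665977)) = sqrt(-273 + ((1626565 + 663271) - 665977)) = sqrt(-273 + (2289836 - 665977)) = sqrt(-273 + 1623859) = sqrt(1623586)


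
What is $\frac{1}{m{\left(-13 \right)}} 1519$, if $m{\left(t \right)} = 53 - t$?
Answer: $\frac{1519}{66} \approx 23.015$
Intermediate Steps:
$\frac{1}{m{\left(-13 \right)}} 1519 = \frac{1}{53 - -13} \cdot 1519 = \frac{1}{53 + 13} \cdot 1519 = \frac{1}{66} \cdot 1519 = \frac{1519}{66}$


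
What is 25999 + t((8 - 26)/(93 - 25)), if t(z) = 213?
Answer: 26212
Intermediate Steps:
25999 + t((8 - 26)/(93 - 25)) = 25999 + 213 = 26212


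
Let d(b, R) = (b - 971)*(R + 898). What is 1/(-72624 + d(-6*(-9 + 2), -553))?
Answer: -1/393129 ≈ -2.5437e-6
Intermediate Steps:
d(b, R) = (-971 + b)*(898 + R)
1/(-72624 + d(-6*(-9 + 2), -553)) = 1/(-72624 + (-871958 - 971*(-553) + 898*(-6*(-9 + 2)) - (-3318)*(-9 + 2))) = 1/(-72624 + (-871958 + 536963 + 898*(-6*(-7)) - (-3318)*(-7))) = 1/(-72624 + (-871958 + 536963 + 898*42 - 553*42)) = 1/(-72624 + (-871958 + 536963 + 37716 - 23226)) = 1/(-72624 - 320505) = 1/(-393129) = -1/393129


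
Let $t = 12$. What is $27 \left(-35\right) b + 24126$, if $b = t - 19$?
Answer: $30741$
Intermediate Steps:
$b = -7$ ($b = 12 - 19 = -7$)
$27 \left(-35\right) b + 24126 = 27 \left(-35\right) \left(-7\right) + 24126 = \left(-945\right) \left(-7\right) + 24126 = 6615 + 24126 = 30741$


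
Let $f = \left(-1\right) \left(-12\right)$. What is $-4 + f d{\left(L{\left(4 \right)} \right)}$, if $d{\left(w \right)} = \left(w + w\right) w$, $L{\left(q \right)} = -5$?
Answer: $596$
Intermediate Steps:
$f = 12$
$d{\left(w \right)} = 2 w^{2}$ ($d{\left(w \right)} = 2 w w = 2 w^{2}$)
$-4 + f d{\left(L{\left(4 \right)} \right)} = -4 + 12 \cdot 2 \left(-5\right)^{2} = -4 + 12 \cdot 2 \cdot 25 = -4 + 12 \cdot 50 = -4 + 600 = 596$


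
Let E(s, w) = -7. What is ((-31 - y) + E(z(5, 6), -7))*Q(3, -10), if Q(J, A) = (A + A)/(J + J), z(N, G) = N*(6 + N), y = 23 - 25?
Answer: 120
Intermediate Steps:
y = -2
Q(J, A) = A/J (Q(J, A) = (2*A)/((2*J)) = (2*A)*(1/(2*J)) = A/J)
((-31 - y) + E(z(5, 6), -7))*Q(3, -10) = ((-31 - 1*(-2)) - 7)*(-10/3) = ((-31 + 2) - 7)*(-10*⅓) = (-29 - 7)*(-10/3) = -36*(-10/3) = 120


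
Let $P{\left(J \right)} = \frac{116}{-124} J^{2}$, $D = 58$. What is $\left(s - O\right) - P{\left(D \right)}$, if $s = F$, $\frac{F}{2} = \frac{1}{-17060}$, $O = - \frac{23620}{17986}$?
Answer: $\frac{7486671690757}{2378018990} \approx 3148.3$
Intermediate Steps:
$O = - \frac{11810}{8993}$ ($O = \left(-23620\right) \frac{1}{17986} = - \frac{11810}{8993} \approx -1.3132$)
$F = - \frac{1}{8530}$ ($F = \frac{2}{-17060} = 2 \left(- \frac{1}{17060}\right) = - \frac{1}{8530} \approx -0.00011723$)
$s = - \frac{1}{8530} \approx -0.00011723$
$P{\left(J \right)} = - \frac{29 J^{2}}{31}$ ($P{\left(J \right)} = 116 \left(- \frac{1}{124}\right) J^{2} = - \frac{29 J^{2}}{31}$)
$\left(s - O\right) - P{\left(D \right)} = \left(- \frac{1}{8530} - - \frac{11810}{8993}\right) - - \frac{29 \cdot 58^{2}}{31} = \left(- \frac{1}{8530} + \frac{11810}{8993}\right) - \left(- \frac{29}{31}\right) 3364 = \frac{100730307}{76710290} - - \frac{97556}{31} = \frac{100730307}{76710290} + \frac{97556}{31} = \frac{7486671690757}{2378018990}$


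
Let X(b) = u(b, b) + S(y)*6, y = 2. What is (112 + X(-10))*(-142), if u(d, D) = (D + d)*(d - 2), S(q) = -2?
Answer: -48280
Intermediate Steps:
u(d, D) = (-2 + d)*(D + d) (u(d, D) = (D + d)*(-2 + d) = (-2 + d)*(D + d))
X(b) = -12 - 4*b + 2*b² (X(b) = (b² - 2*b - 2*b + b*b) - 2*6 = (b² - 2*b - 2*b + b²) - 12 = (-4*b + 2*b²) - 12 = -12 - 4*b + 2*b²)
(112 + X(-10))*(-142) = (112 + (-12 - 4*(-10) + 2*(-10)²))*(-142) = (112 + (-12 + 40 + 2*100))*(-142) = (112 + (-12 + 40 + 200))*(-142) = (112 + 228)*(-142) = 340*(-142) = -48280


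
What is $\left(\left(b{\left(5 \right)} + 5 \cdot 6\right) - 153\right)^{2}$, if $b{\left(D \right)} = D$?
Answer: $13924$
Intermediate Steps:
$\left(\left(b{\left(5 \right)} + 5 \cdot 6\right) - 153\right)^{2} = \left(\left(5 + 5 \cdot 6\right) - 153\right)^{2} = \left(\left(5 + 30\right) - 153\right)^{2} = \left(35 - 153\right)^{2} = \left(-118\right)^{2} = 13924$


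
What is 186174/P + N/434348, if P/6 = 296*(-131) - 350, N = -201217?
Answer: -3558366739/2832383308 ≈ -1.2563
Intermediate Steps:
P = -234756 (P = 6*(296*(-131) - 350) = 6*(-38776 - 350) = 6*(-39126) = -234756)
186174/P + N/434348 = 186174/(-234756) - 201217/434348 = 186174*(-1/234756) - 201217*1/434348 = -10343/13042 - 201217/434348 = -3558366739/2832383308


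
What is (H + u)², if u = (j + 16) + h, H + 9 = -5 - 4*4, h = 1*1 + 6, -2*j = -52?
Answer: 361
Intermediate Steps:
j = 26 (j = -½*(-52) = 26)
h = 7 (h = 1 + 6 = 7)
H = -30 (H = -9 + (-5 - 4*4) = -9 + (-5 - 16) = -9 - 21 = -30)
u = 49 (u = (26 + 16) + 7 = 42 + 7 = 49)
(H + u)² = (-30 + 49)² = 19² = 361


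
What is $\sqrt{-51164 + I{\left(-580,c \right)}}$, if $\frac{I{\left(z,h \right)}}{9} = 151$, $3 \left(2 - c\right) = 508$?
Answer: $i \sqrt{49805} \approx 223.17 i$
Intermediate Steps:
$c = - \frac{502}{3}$ ($c = 2 - \frac{508}{3} = - \frac{502}{3} \approx -167.33$)
$I{\left(z,h \right)} = 1359$ ($I{\left(z,h \right)} = 9 \cdot 151 = 1359$)
$\sqrt{-51164 + I{\left(-580,c \right)}} = \sqrt{-51164 + 1359} = \sqrt{-49805} = i \sqrt{49805}$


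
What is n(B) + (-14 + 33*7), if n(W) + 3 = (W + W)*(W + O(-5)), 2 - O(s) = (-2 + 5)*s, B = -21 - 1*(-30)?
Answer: 682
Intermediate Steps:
B = 9 (B = -21 + 30 = 9)
O(s) = 2 - 3*s (O(s) = 2 - (-2 + 5)*s = 2 - 3*s)
n(W) = -3 + 2*W*(17 + W) (n(W) = -3 + (W + W)*(W + (2 - 3*(-5))) = -3 + (2*W)*(W + (2 + 15)) = -3 + (2*W)*(W + 17) = -3 + (2*W)*(17 + W) = -3 + 2*W*(17 + W))
n(B) + (-14 + 33*7) = (-3 + 2*9² + 34*9) + (-14 + 33*7) = (-3 + 2*81 + 306) + (-14 + 231) = (-3 + 162 + 306) + 217 = 465 + 217 = 682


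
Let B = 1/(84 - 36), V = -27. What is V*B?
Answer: -9/16 ≈ -0.56250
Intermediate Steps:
B = 1/48 ≈ 0.020833
V*B = -27*1/48 = -9/16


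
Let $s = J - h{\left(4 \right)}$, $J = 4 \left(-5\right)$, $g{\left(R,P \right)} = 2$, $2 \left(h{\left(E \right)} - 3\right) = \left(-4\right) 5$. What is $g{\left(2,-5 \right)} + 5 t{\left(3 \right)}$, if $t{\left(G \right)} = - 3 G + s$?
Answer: $-108$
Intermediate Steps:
$h{\left(E \right)} = -7$ ($h{\left(E \right)} = 3 + \frac{\left(-4\right) 5}{2} = 3 + \frac{1}{2} \left(-20\right) = 3 - 10 = -7$)
$J = -20$
$s = -13$ ($s = -20 - -7 = -20 + 7 = -13$)
$t{\left(G \right)} = -13 - 3 G$ ($t{\left(G \right)} = - 3 G - 13 = -13 - 3 G$)
$g{\left(2,-5 \right)} + 5 t{\left(3 \right)} = 2 + 5 \left(-13 - 9\right) = 2 + 5 \left(-22\right) = 2 - 110 = -108$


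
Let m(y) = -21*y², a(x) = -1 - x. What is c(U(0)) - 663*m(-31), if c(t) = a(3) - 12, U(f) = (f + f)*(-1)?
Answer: 13379987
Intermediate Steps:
U(f) = -2*f (U(f) = (2*f)*(-1) = -2*f)
c(t) = -16 (c(t) = (-1 - 1*3) - 12 = (-1 - 3) - 12 = -4 - 12 = -16)
c(U(0)) - 663*m(-31) = -16 - (-13923)*(-31)² = -16 - (-13923)*961 = -16 - 663*(-20181) = -16 + 13380003 = 13379987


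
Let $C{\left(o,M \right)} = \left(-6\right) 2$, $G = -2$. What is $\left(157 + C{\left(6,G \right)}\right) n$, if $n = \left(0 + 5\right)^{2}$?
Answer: $3625$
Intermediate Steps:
$n = 25$ ($n = 5^{2} = 25$)
$C{\left(o,M \right)} = -12$
$\left(157 + C{\left(6,G \right)}\right) n = \left(157 - 12\right) 25 = 145 \cdot 25 = 3625$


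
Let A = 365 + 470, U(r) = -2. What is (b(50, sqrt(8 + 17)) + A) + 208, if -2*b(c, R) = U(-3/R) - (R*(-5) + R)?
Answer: 1034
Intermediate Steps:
b(c, R) = 1 - 2*R (b(c, R) = -(-2 - (R*(-5) + R))/2 = -(-2 - (-5*R + R))/2 = -(-2 - (-4)*R)/2 = -(-2 + 4*R)/2 = 1 - 2*R)
A = 835
(b(50, sqrt(8 + 17)) + A) + 208 = ((1 - 2*sqrt(8 + 17)) + 835) + 208 = ((1 - 2*sqrt(25)) + 835) + 208 = ((1 - 2*5) + 835) + 208 = ((1 - 10) + 835) + 208 = (-9 + 835) + 208 = 826 + 208 = 1034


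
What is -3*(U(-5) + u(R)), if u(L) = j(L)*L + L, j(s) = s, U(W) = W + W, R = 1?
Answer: 24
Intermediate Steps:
U(W) = 2*W
u(L) = L + L² (u(L) = L*L + L = L² + L = L + L²)
-3*(U(-5) + u(R)) = -3*(2*(-5) + 1*(1 + 1)) = -3*(-10 + 1*2) = -3*(-10 + 2) = -3*(-8) = 24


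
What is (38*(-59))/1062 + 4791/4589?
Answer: -44072/41301 ≈ -1.0671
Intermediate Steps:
(38*(-59))/1062 + 4791/4589 = -2242*1/1062 + 4791*(1/4589) = -19/9 + 4791/4589 = -44072/41301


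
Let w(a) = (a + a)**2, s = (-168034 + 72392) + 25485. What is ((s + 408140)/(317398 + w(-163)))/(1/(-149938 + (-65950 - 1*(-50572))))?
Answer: -27936998814/211837 ≈ -1.3188e+5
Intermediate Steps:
s = -70157 (s = -95642 + 25485 = -70157)
w(a) = 4*a**2 (w(a) = (2*a)**2 = 4*a**2)
((s + 408140)/(317398 + w(-163)))/(1/(-149938 + (-65950 - 1*(-50572)))) = ((-70157 + 408140)/(317398 + 4*(-163)**2))/(1/(-149938 + (-65950 - 1*(-50572)))) = (337983/(317398 + 4*26569))/(1/(-149938 + (-65950 + 50572))) = (337983/(317398 + 106276))/(1/(-149938 - 15378)) = (337983/423674)/(1/(-165316)) = (337983*(1/423674))/(-1/165316) = (337983/423674)*(-165316) = -27936998814/211837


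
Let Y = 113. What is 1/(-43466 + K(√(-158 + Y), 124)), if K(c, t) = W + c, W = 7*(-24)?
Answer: -43634/1903926001 - 3*I*√5/1903926001 ≈ -2.2918e-5 - 3.5234e-9*I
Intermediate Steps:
W = -168
K(c, t) = -168 + c
1/(-43466 + K(√(-158 + Y), 124)) = 1/(-43466 + (-168 + √(-158 + 113))) = 1/(-43466 + (-168 + √(-45))) = 1/(-43466 + (-168 + 3*I*√5)) = 1/(-43634 + 3*I*√5)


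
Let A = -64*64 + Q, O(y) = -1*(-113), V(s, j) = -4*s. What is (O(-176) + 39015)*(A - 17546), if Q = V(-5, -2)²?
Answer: -831156976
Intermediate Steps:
Q = 400 (Q = (-4*(-5))² = 20² = 400)
O(y) = 113
A = -3696 (A = -64*64 + 400 = -4096 + 400 = -3696)
(O(-176) + 39015)*(A - 17546) = (113 + 39015)*(-3696 - 17546) = 39128*(-21242) = -831156976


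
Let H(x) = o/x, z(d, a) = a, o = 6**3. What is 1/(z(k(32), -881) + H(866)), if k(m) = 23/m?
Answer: -433/381365 ≈ -0.0011354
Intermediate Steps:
o = 216
H(x) = 216/x
1/(z(k(32), -881) + H(866)) = 1/(-881 + 216/866) = 1/(-881 + 216*(1/866)) = 1/(-881 + 108/433) = 1/(-381365/433) = -433/381365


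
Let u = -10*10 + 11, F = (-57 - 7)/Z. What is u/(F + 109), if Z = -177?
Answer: -15753/19357 ≈ -0.81381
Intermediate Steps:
F = 64/177 (F = (-57 - 7)/(-177) = -64*(-1/177) = 64/177 ≈ 0.36158)
u = -89 (u = -100 + 11 = -89)
u/(F + 109) = -89/(64/177 + 109) = -89/(19357/177) = (177/19357)*(-89) = -15753/19357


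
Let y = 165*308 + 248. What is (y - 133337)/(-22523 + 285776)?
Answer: -27423/87751 ≈ -0.31251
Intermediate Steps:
y = 51068 (y = 50820 + 248 = 51068)
(y - 133337)/(-22523 + 285776) = (51068 - 133337)/(-22523 + 285776) = -82269/263253 = -82269*1/263253 = -27423/87751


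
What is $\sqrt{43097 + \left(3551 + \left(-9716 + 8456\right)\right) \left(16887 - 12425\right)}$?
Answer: $\sqrt{10265539} \approx 3204.0$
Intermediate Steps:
$\sqrt{43097 + \left(3551 + \left(-9716 + 8456\right)\right) \left(16887 - 12425\right)} = \sqrt{43097 + \left(3551 - 1260\right) 4462} = \sqrt{43097 + 2291 \cdot 4462} = \sqrt{43097 + 10222442} = \sqrt{10265539}$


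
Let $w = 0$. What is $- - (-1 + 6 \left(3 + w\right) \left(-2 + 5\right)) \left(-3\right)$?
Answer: $-159$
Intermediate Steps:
$- - (-1 + 6 \left(3 + w\right) \left(-2 + 5\right)) \left(-3\right) = - - (-1 + 6 \left(3 + 0\right) \left(-2 + 5\right)) \left(-3\right) = - - (-1 + 6 \cdot 3 \cdot 3) \left(-3\right) = - - (-1 + 6 \cdot 9) \left(-3\right) = - - (-1 + 54) \left(-3\right) = - \left(-1\right) 53 \left(-3\right) = - \left(-53\right) \left(-3\right) = \left(-1\right) 159 = -159$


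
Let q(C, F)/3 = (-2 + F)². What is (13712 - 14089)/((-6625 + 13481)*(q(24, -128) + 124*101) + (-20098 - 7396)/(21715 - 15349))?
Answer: -1199991/1379715083405 ≈ -8.6974e-7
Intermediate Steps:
q(C, F) = 3*(-2 + F)²
(13712 - 14089)/((-6625 + 13481)*(q(24, -128) + 124*101) + (-20098 - 7396)/(21715 - 15349)) = (13712 - 14089)/((-6625 + 13481)*(3*(-2 - 128)² + 124*101) + (-20098 - 7396)/(21715 - 15349)) = -377/(6856*(3*(-130)² + 12524) - 27494/6366) = -377/(6856*(3*16900 + 12524) - 27494*1/6366) = -377/(6856*(50700 + 12524) - 13747/3183) = -377/(6856*63224 - 13747/3183) = -377/(433463744 - 13747/3183) = -377/1379715083405/3183 = -377*3183/1379715083405 = -1199991/1379715083405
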